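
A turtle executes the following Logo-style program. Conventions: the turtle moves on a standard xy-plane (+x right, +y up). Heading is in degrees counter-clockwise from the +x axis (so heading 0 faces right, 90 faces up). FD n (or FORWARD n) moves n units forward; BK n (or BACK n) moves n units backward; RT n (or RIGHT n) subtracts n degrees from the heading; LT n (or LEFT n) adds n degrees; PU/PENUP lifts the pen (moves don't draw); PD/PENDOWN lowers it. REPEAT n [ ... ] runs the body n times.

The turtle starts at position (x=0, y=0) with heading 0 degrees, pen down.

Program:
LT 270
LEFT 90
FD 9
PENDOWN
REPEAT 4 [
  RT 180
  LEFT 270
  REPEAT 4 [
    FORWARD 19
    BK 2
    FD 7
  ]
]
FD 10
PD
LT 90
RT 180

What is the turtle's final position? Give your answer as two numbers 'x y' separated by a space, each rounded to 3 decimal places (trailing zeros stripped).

Executing turtle program step by step:
Start: pos=(0,0), heading=0, pen down
LT 270: heading 0 -> 270
LT 90: heading 270 -> 0
FD 9: (0,0) -> (9,0) [heading=0, draw]
PD: pen down
REPEAT 4 [
  -- iteration 1/4 --
  RT 180: heading 0 -> 180
  LT 270: heading 180 -> 90
  REPEAT 4 [
    -- iteration 1/4 --
    FD 19: (9,0) -> (9,19) [heading=90, draw]
    BK 2: (9,19) -> (9,17) [heading=90, draw]
    FD 7: (9,17) -> (9,24) [heading=90, draw]
    -- iteration 2/4 --
    FD 19: (9,24) -> (9,43) [heading=90, draw]
    BK 2: (9,43) -> (9,41) [heading=90, draw]
    FD 7: (9,41) -> (9,48) [heading=90, draw]
    -- iteration 3/4 --
    FD 19: (9,48) -> (9,67) [heading=90, draw]
    BK 2: (9,67) -> (9,65) [heading=90, draw]
    FD 7: (9,65) -> (9,72) [heading=90, draw]
    -- iteration 4/4 --
    FD 19: (9,72) -> (9,91) [heading=90, draw]
    BK 2: (9,91) -> (9,89) [heading=90, draw]
    FD 7: (9,89) -> (9,96) [heading=90, draw]
  ]
  -- iteration 2/4 --
  RT 180: heading 90 -> 270
  LT 270: heading 270 -> 180
  REPEAT 4 [
    -- iteration 1/4 --
    FD 19: (9,96) -> (-10,96) [heading=180, draw]
    BK 2: (-10,96) -> (-8,96) [heading=180, draw]
    FD 7: (-8,96) -> (-15,96) [heading=180, draw]
    -- iteration 2/4 --
    FD 19: (-15,96) -> (-34,96) [heading=180, draw]
    BK 2: (-34,96) -> (-32,96) [heading=180, draw]
    FD 7: (-32,96) -> (-39,96) [heading=180, draw]
    -- iteration 3/4 --
    FD 19: (-39,96) -> (-58,96) [heading=180, draw]
    BK 2: (-58,96) -> (-56,96) [heading=180, draw]
    FD 7: (-56,96) -> (-63,96) [heading=180, draw]
    -- iteration 4/4 --
    FD 19: (-63,96) -> (-82,96) [heading=180, draw]
    BK 2: (-82,96) -> (-80,96) [heading=180, draw]
    FD 7: (-80,96) -> (-87,96) [heading=180, draw]
  ]
  -- iteration 3/4 --
  RT 180: heading 180 -> 0
  LT 270: heading 0 -> 270
  REPEAT 4 [
    -- iteration 1/4 --
    FD 19: (-87,96) -> (-87,77) [heading=270, draw]
    BK 2: (-87,77) -> (-87,79) [heading=270, draw]
    FD 7: (-87,79) -> (-87,72) [heading=270, draw]
    -- iteration 2/4 --
    FD 19: (-87,72) -> (-87,53) [heading=270, draw]
    BK 2: (-87,53) -> (-87,55) [heading=270, draw]
    FD 7: (-87,55) -> (-87,48) [heading=270, draw]
    -- iteration 3/4 --
    FD 19: (-87,48) -> (-87,29) [heading=270, draw]
    BK 2: (-87,29) -> (-87,31) [heading=270, draw]
    FD 7: (-87,31) -> (-87,24) [heading=270, draw]
    -- iteration 4/4 --
    FD 19: (-87,24) -> (-87,5) [heading=270, draw]
    BK 2: (-87,5) -> (-87,7) [heading=270, draw]
    FD 7: (-87,7) -> (-87,0) [heading=270, draw]
  ]
  -- iteration 4/4 --
  RT 180: heading 270 -> 90
  LT 270: heading 90 -> 0
  REPEAT 4 [
    -- iteration 1/4 --
    FD 19: (-87,0) -> (-68,0) [heading=0, draw]
    BK 2: (-68,0) -> (-70,0) [heading=0, draw]
    FD 7: (-70,0) -> (-63,0) [heading=0, draw]
    -- iteration 2/4 --
    FD 19: (-63,0) -> (-44,0) [heading=0, draw]
    BK 2: (-44,0) -> (-46,0) [heading=0, draw]
    FD 7: (-46,0) -> (-39,0) [heading=0, draw]
    -- iteration 3/4 --
    FD 19: (-39,0) -> (-20,0) [heading=0, draw]
    BK 2: (-20,0) -> (-22,0) [heading=0, draw]
    FD 7: (-22,0) -> (-15,0) [heading=0, draw]
    -- iteration 4/4 --
    FD 19: (-15,0) -> (4,0) [heading=0, draw]
    BK 2: (4,0) -> (2,0) [heading=0, draw]
    FD 7: (2,0) -> (9,0) [heading=0, draw]
  ]
]
FD 10: (9,0) -> (19,0) [heading=0, draw]
PD: pen down
LT 90: heading 0 -> 90
RT 180: heading 90 -> 270
Final: pos=(19,0), heading=270, 50 segment(s) drawn

Answer: 19 0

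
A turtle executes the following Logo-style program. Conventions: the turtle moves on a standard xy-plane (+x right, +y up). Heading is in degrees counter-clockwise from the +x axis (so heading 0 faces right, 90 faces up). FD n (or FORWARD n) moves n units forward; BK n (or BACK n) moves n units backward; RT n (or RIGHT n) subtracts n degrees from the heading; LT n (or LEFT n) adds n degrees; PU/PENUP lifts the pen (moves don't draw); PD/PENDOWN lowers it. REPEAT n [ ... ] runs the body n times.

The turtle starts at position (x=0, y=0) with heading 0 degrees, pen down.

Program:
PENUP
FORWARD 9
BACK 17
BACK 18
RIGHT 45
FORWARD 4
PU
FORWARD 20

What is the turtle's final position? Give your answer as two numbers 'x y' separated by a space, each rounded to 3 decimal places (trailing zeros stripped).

Executing turtle program step by step:
Start: pos=(0,0), heading=0, pen down
PU: pen up
FD 9: (0,0) -> (9,0) [heading=0, move]
BK 17: (9,0) -> (-8,0) [heading=0, move]
BK 18: (-8,0) -> (-26,0) [heading=0, move]
RT 45: heading 0 -> 315
FD 4: (-26,0) -> (-23.172,-2.828) [heading=315, move]
PU: pen up
FD 20: (-23.172,-2.828) -> (-9.029,-16.971) [heading=315, move]
Final: pos=(-9.029,-16.971), heading=315, 0 segment(s) drawn

Answer: -9.029 -16.971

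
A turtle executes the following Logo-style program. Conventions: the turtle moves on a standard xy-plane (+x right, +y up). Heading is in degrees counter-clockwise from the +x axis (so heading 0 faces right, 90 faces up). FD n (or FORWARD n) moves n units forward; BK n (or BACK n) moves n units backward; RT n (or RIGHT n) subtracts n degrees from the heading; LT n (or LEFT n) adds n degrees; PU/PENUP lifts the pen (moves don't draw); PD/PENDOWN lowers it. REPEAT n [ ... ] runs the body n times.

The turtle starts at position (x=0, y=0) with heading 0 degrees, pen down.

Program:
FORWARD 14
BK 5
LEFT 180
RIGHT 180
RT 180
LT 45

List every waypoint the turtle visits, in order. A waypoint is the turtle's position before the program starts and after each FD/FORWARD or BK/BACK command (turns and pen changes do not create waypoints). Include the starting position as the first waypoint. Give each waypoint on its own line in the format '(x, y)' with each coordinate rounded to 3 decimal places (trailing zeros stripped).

Executing turtle program step by step:
Start: pos=(0,0), heading=0, pen down
FD 14: (0,0) -> (14,0) [heading=0, draw]
BK 5: (14,0) -> (9,0) [heading=0, draw]
LT 180: heading 0 -> 180
RT 180: heading 180 -> 0
RT 180: heading 0 -> 180
LT 45: heading 180 -> 225
Final: pos=(9,0), heading=225, 2 segment(s) drawn
Waypoints (3 total):
(0, 0)
(14, 0)
(9, 0)

Answer: (0, 0)
(14, 0)
(9, 0)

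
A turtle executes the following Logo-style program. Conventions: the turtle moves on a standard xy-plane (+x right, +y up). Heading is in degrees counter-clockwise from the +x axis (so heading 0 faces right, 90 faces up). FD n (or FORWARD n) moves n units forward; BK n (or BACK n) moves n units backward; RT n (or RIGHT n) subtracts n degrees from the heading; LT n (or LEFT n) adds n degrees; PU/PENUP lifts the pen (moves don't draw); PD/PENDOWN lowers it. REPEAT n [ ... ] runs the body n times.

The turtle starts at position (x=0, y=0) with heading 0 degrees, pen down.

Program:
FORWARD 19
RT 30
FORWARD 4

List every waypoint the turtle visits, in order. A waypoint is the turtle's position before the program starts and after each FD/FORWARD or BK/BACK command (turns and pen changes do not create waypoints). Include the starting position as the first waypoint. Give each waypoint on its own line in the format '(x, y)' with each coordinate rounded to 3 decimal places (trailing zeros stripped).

Answer: (0, 0)
(19, 0)
(22.464, -2)

Derivation:
Executing turtle program step by step:
Start: pos=(0,0), heading=0, pen down
FD 19: (0,0) -> (19,0) [heading=0, draw]
RT 30: heading 0 -> 330
FD 4: (19,0) -> (22.464,-2) [heading=330, draw]
Final: pos=(22.464,-2), heading=330, 2 segment(s) drawn
Waypoints (3 total):
(0, 0)
(19, 0)
(22.464, -2)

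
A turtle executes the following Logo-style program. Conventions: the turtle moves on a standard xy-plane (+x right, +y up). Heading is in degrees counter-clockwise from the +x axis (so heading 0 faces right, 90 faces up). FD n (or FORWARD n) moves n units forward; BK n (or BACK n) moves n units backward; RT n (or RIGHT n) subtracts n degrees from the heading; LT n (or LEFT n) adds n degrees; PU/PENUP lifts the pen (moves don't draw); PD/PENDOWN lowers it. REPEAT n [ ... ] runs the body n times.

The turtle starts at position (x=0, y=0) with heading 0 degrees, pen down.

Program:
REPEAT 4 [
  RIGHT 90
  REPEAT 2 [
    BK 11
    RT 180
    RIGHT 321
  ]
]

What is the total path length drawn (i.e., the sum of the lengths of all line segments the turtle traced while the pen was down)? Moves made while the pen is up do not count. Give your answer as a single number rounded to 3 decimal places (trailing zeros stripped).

Executing turtle program step by step:
Start: pos=(0,0), heading=0, pen down
REPEAT 4 [
  -- iteration 1/4 --
  RT 90: heading 0 -> 270
  REPEAT 2 [
    -- iteration 1/2 --
    BK 11: (0,0) -> (0,11) [heading=270, draw]
    RT 180: heading 270 -> 90
    RT 321: heading 90 -> 129
    -- iteration 2/2 --
    BK 11: (0,11) -> (6.923,2.451) [heading=129, draw]
    RT 180: heading 129 -> 309
    RT 321: heading 309 -> 348
  ]
  -- iteration 2/4 --
  RT 90: heading 348 -> 258
  REPEAT 2 [
    -- iteration 1/2 --
    BK 11: (6.923,2.451) -> (9.21,13.211) [heading=258, draw]
    RT 180: heading 258 -> 78
    RT 321: heading 78 -> 117
    -- iteration 2/2 --
    BK 11: (9.21,13.211) -> (14.203,3.41) [heading=117, draw]
    RT 180: heading 117 -> 297
    RT 321: heading 297 -> 336
  ]
  -- iteration 3/4 --
  RT 90: heading 336 -> 246
  REPEAT 2 [
    -- iteration 1/2 --
    BK 11: (14.203,3.41) -> (18.678,13.459) [heading=246, draw]
    RT 180: heading 246 -> 66
    RT 321: heading 66 -> 105
    -- iteration 2/2 --
    BK 11: (18.678,13.459) -> (21.525,2.834) [heading=105, draw]
    RT 180: heading 105 -> 285
    RT 321: heading 285 -> 324
  ]
  -- iteration 4/4 --
  RT 90: heading 324 -> 234
  REPEAT 2 [
    -- iteration 1/2 --
    BK 11: (21.525,2.834) -> (27.99,11.733) [heading=234, draw]
    RT 180: heading 234 -> 54
    RT 321: heading 54 -> 93
    -- iteration 2/2 --
    BK 11: (27.99,11.733) -> (28.566,0.748) [heading=93, draw]
    RT 180: heading 93 -> 273
    RT 321: heading 273 -> 312
  ]
]
Final: pos=(28.566,0.748), heading=312, 8 segment(s) drawn

Segment lengths:
  seg 1: (0,0) -> (0,11), length = 11
  seg 2: (0,11) -> (6.923,2.451), length = 11
  seg 3: (6.923,2.451) -> (9.21,13.211), length = 11
  seg 4: (9.21,13.211) -> (14.203,3.41), length = 11
  seg 5: (14.203,3.41) -> (18.678,13.459), length = 11
  seg 6: (18.678,13.459) -> (21.525,2.834), length = 11
  seg 7: (21.525,2.834) -> (27.99,11.733), length = 11
  seg 8: (27.99,11.733) -> (28.566,0.748), length = 11
Total = 88

Answer: 88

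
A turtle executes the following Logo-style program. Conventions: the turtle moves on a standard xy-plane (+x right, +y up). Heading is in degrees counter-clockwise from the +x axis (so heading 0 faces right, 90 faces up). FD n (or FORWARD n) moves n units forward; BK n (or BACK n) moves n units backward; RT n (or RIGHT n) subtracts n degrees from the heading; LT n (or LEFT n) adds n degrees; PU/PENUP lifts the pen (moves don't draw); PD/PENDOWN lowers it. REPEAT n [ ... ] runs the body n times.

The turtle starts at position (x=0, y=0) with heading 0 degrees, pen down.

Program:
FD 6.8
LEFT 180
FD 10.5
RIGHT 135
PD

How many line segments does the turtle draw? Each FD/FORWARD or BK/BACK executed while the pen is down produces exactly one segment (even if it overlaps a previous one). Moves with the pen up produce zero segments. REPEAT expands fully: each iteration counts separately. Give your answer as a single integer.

Executing turtle program step by step:
Start: pos=(0,0), heading=0, pen down
FD 6.8: (0,0) -> (6.8,0) [heading=0, draw]
LT 180: heading 0 -> 180
FD 10.5: (6.8,0) -> (-3.7,0) [heading=180, draw]
RT 135: heading 180 -> 45
PD: pen down
Final: pos=(-3.7,0), heading=45, 2 segment(s) drawn
Segments drawn: 2

Answer: 2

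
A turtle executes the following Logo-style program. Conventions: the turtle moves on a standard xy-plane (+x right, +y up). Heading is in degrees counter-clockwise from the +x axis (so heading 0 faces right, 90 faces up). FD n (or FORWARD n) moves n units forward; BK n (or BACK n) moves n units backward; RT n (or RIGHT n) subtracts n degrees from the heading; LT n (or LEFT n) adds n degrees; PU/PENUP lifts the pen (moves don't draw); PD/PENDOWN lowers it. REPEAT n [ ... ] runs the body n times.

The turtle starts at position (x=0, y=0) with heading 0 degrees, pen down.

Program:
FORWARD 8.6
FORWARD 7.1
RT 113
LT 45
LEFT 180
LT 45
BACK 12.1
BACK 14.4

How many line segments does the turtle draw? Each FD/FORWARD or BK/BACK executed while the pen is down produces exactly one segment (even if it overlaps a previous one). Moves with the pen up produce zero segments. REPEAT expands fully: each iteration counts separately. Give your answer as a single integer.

Executing turtle program step by step:
Start: pos=(0,0), heading=0, pen down
FD 8.6: (0,0) -> (8.6,0) [heading=0, draw]
FD 7.1: (8.6,0) -> (15.7,0) [heading=0, draw]
RT 113: heading 0 -> 247
LT 45: heading 247 -> 292
LT 180: heading 292 -> 112
LT 45: heading 112 -> 157
BK 12.1: (15.7,0) -> (26.838,-4.728) [heading=157, draw]
BK 14.4: (26.838,-4.728) -> (40.093,-10.354) [heading=157, draw]
Final: pos=(40.093,-10.354), heading=157, 4 segment(s) drawn
Segments drawn: 4

Answer: 4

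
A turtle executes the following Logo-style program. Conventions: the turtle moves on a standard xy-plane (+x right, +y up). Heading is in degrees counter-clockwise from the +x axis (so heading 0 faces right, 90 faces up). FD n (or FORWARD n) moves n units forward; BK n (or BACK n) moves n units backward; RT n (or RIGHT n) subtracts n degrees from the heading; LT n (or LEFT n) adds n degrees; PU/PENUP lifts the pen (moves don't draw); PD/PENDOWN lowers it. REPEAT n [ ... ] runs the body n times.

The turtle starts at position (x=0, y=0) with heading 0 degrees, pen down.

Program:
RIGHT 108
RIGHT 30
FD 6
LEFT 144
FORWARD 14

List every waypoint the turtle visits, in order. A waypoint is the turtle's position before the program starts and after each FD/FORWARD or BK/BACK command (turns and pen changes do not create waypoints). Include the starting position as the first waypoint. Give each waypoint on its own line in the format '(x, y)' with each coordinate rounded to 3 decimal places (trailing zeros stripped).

Answer: (0, 0)
(-4.459, -4.015)
(9.464, -2.551)

Derivation:
Executing turtle program step by step:
Start: pos=(0,0), heading=0, pen down
RT 108: heading 0 -> 252
RT 30: heading 252 -> 222
FD 6: (0,0) -> (-4.459,-4.015) [heading=222, draw]
LT 144: heading 222 -> 6
FD 14: (-4.459,-4.015) -> (9.464,-2.551) [heading=6, draw]
Final: pos=(9.464,-2.551), heading=6, 2 segment(s) drawn
Waypoints (3 total):
(0, 0)
(-4.459, -4.015)
(9.464, -2.551)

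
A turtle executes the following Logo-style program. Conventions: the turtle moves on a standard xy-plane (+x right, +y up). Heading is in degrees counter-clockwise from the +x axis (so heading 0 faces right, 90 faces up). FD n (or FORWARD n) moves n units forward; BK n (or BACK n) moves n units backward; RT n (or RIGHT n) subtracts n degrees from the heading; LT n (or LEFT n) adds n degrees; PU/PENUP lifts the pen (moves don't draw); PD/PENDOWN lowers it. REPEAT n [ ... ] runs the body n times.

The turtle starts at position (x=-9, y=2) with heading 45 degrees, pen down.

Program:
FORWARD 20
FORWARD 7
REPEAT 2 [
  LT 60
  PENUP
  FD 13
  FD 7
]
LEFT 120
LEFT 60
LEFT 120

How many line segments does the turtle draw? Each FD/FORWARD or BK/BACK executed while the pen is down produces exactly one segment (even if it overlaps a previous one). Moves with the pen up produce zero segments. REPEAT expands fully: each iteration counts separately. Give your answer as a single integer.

Executing turtle program step by step:
Start: pos=(-9,2), heading=45, pen down
FD 20: (-9,2) -> (5.142,16.142) [heading=45, draw]
FD 7: (5.142,16.142) -> (10.092,21.092) [heading=45, draw]
REPEAT 2 [
  -- iteration 1/2 --
  LT 60: heading 45 -> 105
  PU: pen up
  FD 13: (10.092,21.092) -> (6.727,33.649) [heading=105, move]
  FD 7: (6.727,33.649) -> (4.916,40.41) [heading=105, move]
  -- iteration 2/2 --
  LT 60: heading 105 -> 165
  PU: pen up
  FD 13: (4.916,40.41) -> (-7.642,43.775) [heading=165, move]
  FD 7: (-7.642,43.775) -> (-14.403,45.587) [heading=165, move]
]
LT 120: heading 165 -> 285
LT 60: heading 285 -> 345
LT 120: heading 345 -> 105
Final: pos=(-14.403,45.587), heading=105, 2 segment(s) drawn
Segments drawn: 2

Answer: 2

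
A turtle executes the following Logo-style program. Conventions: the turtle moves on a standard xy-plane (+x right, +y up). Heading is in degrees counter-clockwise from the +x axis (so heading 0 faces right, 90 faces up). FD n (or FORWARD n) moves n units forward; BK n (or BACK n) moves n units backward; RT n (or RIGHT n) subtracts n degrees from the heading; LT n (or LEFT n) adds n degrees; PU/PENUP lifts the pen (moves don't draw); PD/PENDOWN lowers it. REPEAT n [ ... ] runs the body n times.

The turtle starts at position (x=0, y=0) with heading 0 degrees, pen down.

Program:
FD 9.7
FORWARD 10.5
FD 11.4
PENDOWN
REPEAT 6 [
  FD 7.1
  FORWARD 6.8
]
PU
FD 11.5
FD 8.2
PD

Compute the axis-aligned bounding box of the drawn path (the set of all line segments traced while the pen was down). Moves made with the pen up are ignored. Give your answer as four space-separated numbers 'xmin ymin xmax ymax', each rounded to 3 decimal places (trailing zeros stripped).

Answer: 0 0 115 0

Derivation:
Executing turtle program step by step:
Start: pos=(0,0), heading=0, pen down
FD 9.7: (0,0) -> (9.7,0) [heading=0, draw]
FD 10.5: (9.7,0) -> (20.2,0) [heading=0, draw]
FD 11.4: (20.2,0) -> (31.6,0) [heading=0, draw]
PD: pen down
REPEAT 6 [
  -- iteration 1/6 --
  FD 7.1: (31.6,0) -> (38.7,0) [heading=0, draw]
  FD 6.8: (38.7,0) -> (45.5,0) [heading=0, draw]
  -- iteration 2/6 --
  FD 7.1: (45.5,0) -> (52.6,0) [heading=0, draw]
  FD 6.8: (52.6,0) -> (59.4,0) [heading=0, draw]
  -- iteration 3/6 --
  FD 7.1: (59.4,0) -> (66.5,0) [heading=0, draw]
  FD 6.8: (66.5,0) -> (73.3,0) [heading=0, draw]
  -- iteration 4/6 --
  FD 7.1: (73.3,0) -> (80.4,0) [heading=0, draw]
  FD 6.8: (80.4,0) -> (87.2,0) [heading=0, draw]
  -- iteration 5/6 --
  FD 7.1: (87.2,0) -> (94.3,0) [heading=0, draw]
  FD 6.8: (94.3,0) -> (101.1,0) [heading=0, draw]
  -- iteration 6/6 --
  FD 7.1: (101.1,0) -> (108.2,0) [heading=0, draw]
  FD 6.8: (108.2,0) -> (115,0) [heading=0, draw]
]
PU: pen up
FD 11.5: (115,0) -> (126.5,0) [heading=0, move]
FD 8.2: (126.5,0) -> (134.7,0) [heading=0, move]
PD: pen down
Final: pos=(134.7,0), heading=0, 15 segment(s) drawn

Segment endpoints: x in {0, 9.7, 20.2, 31.6, 38.7, 45.5, 52.6, 59.4, 66.5, 73.3, 80.4, 87.2, 94.3, 101.1, 108.2, 115}, y in {0}
xmin=0, ymin=0, xmax=115, ymax=0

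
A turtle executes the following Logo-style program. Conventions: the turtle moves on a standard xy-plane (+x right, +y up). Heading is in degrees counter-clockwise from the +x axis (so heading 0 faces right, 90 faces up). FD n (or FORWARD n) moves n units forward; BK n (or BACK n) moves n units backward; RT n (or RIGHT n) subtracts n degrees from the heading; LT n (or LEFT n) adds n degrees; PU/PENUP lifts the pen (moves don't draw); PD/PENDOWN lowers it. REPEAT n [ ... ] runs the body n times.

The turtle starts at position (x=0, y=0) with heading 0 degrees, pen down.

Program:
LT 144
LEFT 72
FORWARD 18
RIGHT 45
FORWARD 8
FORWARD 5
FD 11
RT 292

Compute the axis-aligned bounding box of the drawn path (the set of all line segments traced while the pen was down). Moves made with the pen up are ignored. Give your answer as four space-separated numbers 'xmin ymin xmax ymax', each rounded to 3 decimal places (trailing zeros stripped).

Answer: -38.267 -10.58 0 0

Derivation:
Executing turtle program step by step:
Start: pos=(0,0), heading=0, pen down
LT 144: heading 0 -> 144
LT 72: heading 144 -> 216
FD 18: (0,0) -> (-14.562,-10.58) [heading=216, draw]
RT 45: heading 216 -> 171
FD 8: (-14.562,-10.58) -> (-22.464,-9.329) [heading=171, draw]
FD 5: (-22.464,-9.329) -> (-27.402,-8.546) [heading=171, draw]
FD 11: (-27.402,-8.546) -> (-38.267,-6.826) [heading=171, draw]
RT 292: heading 171 -> 239
Final: pos=(-38.267,-6.826), heading=239, 4 segment(s) drawn

Segment endpoints: x in {-38.267, -27.402, -22.464, -14.562, 0}, y in {-10.58, -9.329, -8.546, -6.826, 0}
xmin=-38.267, ymin=-10.58, xmax=0, ymax=0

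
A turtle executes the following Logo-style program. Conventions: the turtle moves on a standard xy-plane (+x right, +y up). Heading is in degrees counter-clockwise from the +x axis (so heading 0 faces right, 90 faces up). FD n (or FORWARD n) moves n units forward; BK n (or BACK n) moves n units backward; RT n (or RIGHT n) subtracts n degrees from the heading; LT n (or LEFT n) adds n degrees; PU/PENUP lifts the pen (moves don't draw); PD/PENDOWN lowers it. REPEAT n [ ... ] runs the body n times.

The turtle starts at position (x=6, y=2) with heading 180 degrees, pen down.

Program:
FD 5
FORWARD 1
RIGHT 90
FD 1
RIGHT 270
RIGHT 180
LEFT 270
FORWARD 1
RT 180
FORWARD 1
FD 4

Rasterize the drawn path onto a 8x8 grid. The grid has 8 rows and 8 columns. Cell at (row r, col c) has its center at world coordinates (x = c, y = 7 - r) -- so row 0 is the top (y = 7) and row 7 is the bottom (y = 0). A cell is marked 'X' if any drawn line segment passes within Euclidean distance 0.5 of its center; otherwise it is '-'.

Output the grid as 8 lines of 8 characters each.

Answer: X-------
X-------
X-------
X-------
X-------
XXXXXXX-
--------
--------

Derivation:
Segment 0: (6,2) -> (1,2)
Segment 1: (1,2) -> (0,2)
Segment 2: (0,2) -> (0,3)
Segment 3: (0,3) -> (0,2)
Segment 4: (0,2) -> (-0,3)
Segment 5: (-0,3) -> (-0,7)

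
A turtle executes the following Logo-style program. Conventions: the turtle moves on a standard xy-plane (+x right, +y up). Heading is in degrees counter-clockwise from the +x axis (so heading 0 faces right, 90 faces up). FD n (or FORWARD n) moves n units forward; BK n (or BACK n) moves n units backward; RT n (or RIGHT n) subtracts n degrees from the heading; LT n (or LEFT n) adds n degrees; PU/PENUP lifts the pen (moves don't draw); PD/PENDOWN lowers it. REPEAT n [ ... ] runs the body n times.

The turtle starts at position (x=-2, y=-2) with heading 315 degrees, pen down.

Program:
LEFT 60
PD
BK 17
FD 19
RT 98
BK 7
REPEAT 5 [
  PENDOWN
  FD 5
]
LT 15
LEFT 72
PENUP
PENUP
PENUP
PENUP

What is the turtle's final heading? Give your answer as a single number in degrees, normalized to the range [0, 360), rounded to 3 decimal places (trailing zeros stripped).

Answer: 4

Derivation:
Executing turtle program step by step:
Start: pos=(-2,-2), heading=315, pen down
LT 60: heading 315 -> 15
PD: pen down
BK 17: (-2,-2) -> (-18.421,-6.4) [heading=15, draw]
FD 19: (-18.421,-6.4) -> (-0.068,-1.482) [heading=15, draw]
RT 98: heading 15 -> 277
BK 7: (-0.068,-1.482) -> (-0.921,5.465) [heading=277, draw]
REPEAT 5 [
  -- iteration 1/5 --
  PD: pen down
  FD 5: (-0.921,5.465) -> (-0.312,0.503) [heading=277, draw]
  -- iteration 2/5 --
  PD: pen down
  FD 5: (-0.312,0.503) -> (0.297,-4.46) [heading=277, draw]
  -- iteration 3/5 --
  PD: pen down
  FD 5: (0.297,-4.46) -> (0.907,-9.423) [heading=277, draw]
  -- iteration 4/5 --
  PD: pen down
  FD 5: (0.907,-9.423) -> (1.516,-14.385) [heading=277, draw]
  -- iteration 5/5 --
  PD: pen down
  FD 5: (1.516,-14.385) -> (2.125,-19.348) [heading=277, draw]
]
LT 15: heading 277 -> 292
LT 72: heading 292 -> 4
PU: pen up
PU: pen up
PU: pen up
PU: pen up
Final: pos=(2.125,-19.348), heading=4, 8 segment(s) drawn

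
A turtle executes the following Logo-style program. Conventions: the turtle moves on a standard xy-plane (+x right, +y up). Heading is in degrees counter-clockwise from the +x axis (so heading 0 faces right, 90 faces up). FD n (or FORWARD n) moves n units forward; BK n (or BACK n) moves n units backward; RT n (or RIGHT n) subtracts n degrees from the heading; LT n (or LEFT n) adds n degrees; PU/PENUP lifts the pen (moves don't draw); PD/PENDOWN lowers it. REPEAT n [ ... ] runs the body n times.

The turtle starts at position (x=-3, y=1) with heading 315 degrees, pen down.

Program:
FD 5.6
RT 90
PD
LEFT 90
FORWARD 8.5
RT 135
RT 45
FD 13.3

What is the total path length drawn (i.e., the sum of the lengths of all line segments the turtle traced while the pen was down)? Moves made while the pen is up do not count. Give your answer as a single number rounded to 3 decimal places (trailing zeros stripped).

Answer: 27.4

Derivation:
Executing turtle program step by step:
Start: pos=(-3,1), heading=315, pen down
FD 5.6: (-3,1) -> (0.96,-2.96) [heading=315, draw]
RT 90: heading 315 -> 225
PD: pen down
LT 90: heading 225 -> 315
FD 8.5: (0.96,-2.96) -> (6.97,-8.97) [heading=315, draw]
RT 135: heading 315 -> 180
RT 45: heading 180 -> 135
FD 13.3: (6.97,-8.97) -> (-2.434,0.434) [heading=135, draw]
Final: pos=(-2.434,0.434), heading=135, 3 segment(s) drawn

Segment lengths:
  seg 1: (-3,1) -> (0.96,-2.96), length = 5.6
  seg 2: (0.96,-2.96) -> (6.97,-8.97), length = 8.5
  seg 3: (6.97,-8.97) -> (-2.434,0.434), length = 13.3
Total = 27.4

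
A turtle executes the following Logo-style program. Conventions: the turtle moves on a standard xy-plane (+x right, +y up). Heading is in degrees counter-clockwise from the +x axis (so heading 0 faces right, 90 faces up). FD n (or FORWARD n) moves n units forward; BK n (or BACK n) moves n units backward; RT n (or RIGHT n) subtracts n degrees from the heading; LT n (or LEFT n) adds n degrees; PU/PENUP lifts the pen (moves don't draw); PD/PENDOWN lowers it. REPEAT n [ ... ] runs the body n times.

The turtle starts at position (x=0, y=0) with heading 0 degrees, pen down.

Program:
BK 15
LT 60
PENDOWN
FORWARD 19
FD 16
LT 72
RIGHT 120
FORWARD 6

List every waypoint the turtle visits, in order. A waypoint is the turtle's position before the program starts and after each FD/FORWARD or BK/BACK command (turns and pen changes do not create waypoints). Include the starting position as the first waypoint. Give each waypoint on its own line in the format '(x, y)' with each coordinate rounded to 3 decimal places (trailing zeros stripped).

Executing turtle program step by step:
Start: pos=(0,0), heading=0, pen down
BK 15: (0,0) -> (-15,0) [heading=0, draw]
LT 60: heading 0 -> 60
PD: pen down
FD 19: (-15,0) -> (-5.5,16.454) [heading=60, draw]
FD 16: (-5.5,16.454) -> (2.5,30.311) [heading=60, draw]
LT 72: heading 60 -> 132
RT 120: heading 132 -> 12
FD 6: (2.5,30.311) -> (8.369,31.558) [heading=12, draw]
Final: pos=(8.369,31.558), heading=12, 4 segment(s) drawn
Waypoints (5 total):
(0, 0)
(-15, 0)
(-5.5, 16.454)
(2.5, 30.311)
(8.369, 31.558)

Answer: (0, 0)
(-15, 0)
(-5.5, 16.454)
(2.5, 30.311)
(8.369, 31.558)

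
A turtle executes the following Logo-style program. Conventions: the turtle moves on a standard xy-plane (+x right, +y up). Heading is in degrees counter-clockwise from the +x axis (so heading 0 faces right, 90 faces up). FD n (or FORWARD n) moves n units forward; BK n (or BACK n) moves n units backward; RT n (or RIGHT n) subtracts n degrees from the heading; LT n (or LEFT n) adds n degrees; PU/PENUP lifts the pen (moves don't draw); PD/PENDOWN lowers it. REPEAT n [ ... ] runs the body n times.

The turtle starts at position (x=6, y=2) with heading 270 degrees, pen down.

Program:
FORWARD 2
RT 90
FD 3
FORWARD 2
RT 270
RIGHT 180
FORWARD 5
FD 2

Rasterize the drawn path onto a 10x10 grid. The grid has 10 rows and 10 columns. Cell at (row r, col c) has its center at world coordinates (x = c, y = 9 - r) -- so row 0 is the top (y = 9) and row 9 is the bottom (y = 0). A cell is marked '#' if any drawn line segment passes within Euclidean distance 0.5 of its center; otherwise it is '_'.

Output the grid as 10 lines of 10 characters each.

Segment 0: (6,2) -> (6,0)
Segment 1: (6,0) -> (3,0)
Segment 2: (3,0) -> (1,0)
Segment 3: (1,0) -> (1,5)
Segment 4: (1,5) -> (1,7)

Answer: __________
__________
_#________
_#________
_#________
_#________
_#________
_#____#___
_#____#___
_######___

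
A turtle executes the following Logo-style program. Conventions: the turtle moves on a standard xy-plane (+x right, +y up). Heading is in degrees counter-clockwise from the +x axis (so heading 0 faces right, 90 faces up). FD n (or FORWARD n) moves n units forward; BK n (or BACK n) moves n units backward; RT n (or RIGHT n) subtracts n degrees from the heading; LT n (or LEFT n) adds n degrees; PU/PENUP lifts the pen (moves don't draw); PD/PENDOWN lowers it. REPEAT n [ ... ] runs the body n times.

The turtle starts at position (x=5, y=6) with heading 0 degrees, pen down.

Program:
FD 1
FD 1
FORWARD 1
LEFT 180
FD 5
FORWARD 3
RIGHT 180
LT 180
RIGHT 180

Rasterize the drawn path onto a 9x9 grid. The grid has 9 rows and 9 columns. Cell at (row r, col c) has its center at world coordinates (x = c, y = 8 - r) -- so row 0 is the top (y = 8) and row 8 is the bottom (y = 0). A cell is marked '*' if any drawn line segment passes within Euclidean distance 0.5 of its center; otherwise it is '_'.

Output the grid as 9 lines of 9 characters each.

Answer: _________
_________
*********
_________
_________
_________
_________
_________
_________

Derivation:
Segment 0: (5,6) -> (6,6)
Segment 1: (6,6) -> (7,6)
Segment 2: (7,6) -> (8,6)
Segment 3: (8,6) -> (3,6)
Segment 4: (3,6) -> (0,6)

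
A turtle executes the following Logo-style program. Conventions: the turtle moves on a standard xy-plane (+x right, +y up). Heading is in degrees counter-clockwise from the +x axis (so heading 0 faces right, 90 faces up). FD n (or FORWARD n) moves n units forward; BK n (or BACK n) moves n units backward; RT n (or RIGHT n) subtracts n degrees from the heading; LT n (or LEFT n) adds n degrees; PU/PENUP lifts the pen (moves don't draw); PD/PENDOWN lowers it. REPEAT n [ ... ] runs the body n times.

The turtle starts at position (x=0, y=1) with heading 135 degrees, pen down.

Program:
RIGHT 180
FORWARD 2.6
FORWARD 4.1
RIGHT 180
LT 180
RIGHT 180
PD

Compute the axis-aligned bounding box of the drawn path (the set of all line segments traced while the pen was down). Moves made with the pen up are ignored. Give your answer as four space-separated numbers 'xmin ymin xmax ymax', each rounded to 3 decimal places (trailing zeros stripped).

Answer: 0 -3.738 4.738 1

Derivation:
Executing turtle program step by step:
Start: pos=(0,1), heading=135, pen down
RT 180: heading 135 -> 315
FD 2.6: (0,1) -> (1.838,-0.838) [heading=315, draw]
FD 4.1: (1.838,-0.838) -> (4.738,-3.738) [heading=315, draw]
RT 180: heading 315 -> 135
LT 180: heading 135 -> 315
RT 180: heading 315 -> 135
PD: pen down
Final: pos=(4.738,-3.738), heading=135, 2 segment(s) drawn

Segment endpoints: x in {0, 1.838, 4.738}, y in {-3.738, -0.838, 1}
xmin=0, ymin=-3.738, xmax=4.738, ymax=1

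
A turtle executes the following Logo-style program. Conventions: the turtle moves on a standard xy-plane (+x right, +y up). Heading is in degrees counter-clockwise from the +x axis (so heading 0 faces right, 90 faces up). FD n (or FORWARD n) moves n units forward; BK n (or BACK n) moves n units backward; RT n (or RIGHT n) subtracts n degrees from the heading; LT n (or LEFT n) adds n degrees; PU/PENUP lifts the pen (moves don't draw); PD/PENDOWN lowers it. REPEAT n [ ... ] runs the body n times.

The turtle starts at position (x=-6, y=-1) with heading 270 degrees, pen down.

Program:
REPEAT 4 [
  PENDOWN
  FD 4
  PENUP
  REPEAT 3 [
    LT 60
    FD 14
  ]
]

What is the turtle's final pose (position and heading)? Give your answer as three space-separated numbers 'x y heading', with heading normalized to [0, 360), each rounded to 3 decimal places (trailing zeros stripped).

Executing turtle program step by step:
Start: pos=(-6,-1), heading=270, pen down
REPEAT 4 [
  -- iteration 1/4 --
  PD: pen down
  FD 4: (-6,-1) -> (-6,-5) [heading=270, draw]
  PU: pen up
  REPEAT 3 [
    -- iteration 1/3 --
    LT 60: heading 270 -> 330
    FD 14: (-6,-5) -> (6.124,-12) [heading=330, move]
    -- iteration 2/3 --
    LT 60: heading 330 -> 30
    FD 14: (6.124,-12) -> (18.249,-5) [heading=30, move]
    -- iteration 3/3 --
    LT 60: heading 30 -> 90
    FD 14: (18.249,-5) -> (18.249,9) [heading=90, move]
  ]
  -- iteration 2/4 --
  PD: pen down
  FD 4: (18.249,9) -> (18.249,13) [heading=90, draw]
  PU: pen up
  REPEAT 3 [
    -- iteration 1/3 --
    LT 60: heading 90 -> 150
    FD 14: (18.249,13) -> (6.124,20) [heading=150, move]
    -- iteration 2/3 --
    LT 60: heading 150 -> 210
    FD 14: (6.124,20) -> (-6,13) [heading=210, move]
    -- iteration 3/3 --
    LT 60: heading 210 -> 270
    FD 14: (-6,13) -> (-6,-1) [heading=270, move]
  ]
  -- iteration 3/4 --
  PD: pen down
  FD 4: (-6,-1) -> (-6,-5) [heading=270, draw]
  PU: pen up
  REPEAT 3 [
    -- iteration 1/3 --
    LT 60: heading 270 -> 330
    FD 14: (-6,-5) -> (6.124,-12) [heading=330, move]
    -- iteration 2/3 --
    LT 60: heading 330 -> 30
    FD 14: (6.124,-12) -> (18.249,-5) [heading=30, move]
    -- iteration 3/3 --
    LT 60: heading 30 -> 90
    FD 14: (18.249,-5) -> (18.249,9) [heading=90, move]
  ]
  -- iteration 4/4 --
  PD: pen down
  FD 4: (18.249,9) -> (18.249,13) [heading=90, draw]
  PU: pen up
  REPEAT 3 [
    -- iteration 1/3 --
    LT 60: heading 90 -> 150
    FD 14: (18.249,13) -> (6.124,20) [heading=150, move]
    -- iteration 2/3 --
    LT 60: heading 150 -> 210
    FD 14: (6.124,20) -> (-6,13) [heading=210, move]
    -- iteration 3/3 --
    LT 60: heading 210 -> 270
    FD 14: (-6,13) -> (-6,-1) [heading=270, move]
  ]
]
Final: pos=(-6,-1), heading=270, 4 segment(s) drawn

Answer: -6 -1 270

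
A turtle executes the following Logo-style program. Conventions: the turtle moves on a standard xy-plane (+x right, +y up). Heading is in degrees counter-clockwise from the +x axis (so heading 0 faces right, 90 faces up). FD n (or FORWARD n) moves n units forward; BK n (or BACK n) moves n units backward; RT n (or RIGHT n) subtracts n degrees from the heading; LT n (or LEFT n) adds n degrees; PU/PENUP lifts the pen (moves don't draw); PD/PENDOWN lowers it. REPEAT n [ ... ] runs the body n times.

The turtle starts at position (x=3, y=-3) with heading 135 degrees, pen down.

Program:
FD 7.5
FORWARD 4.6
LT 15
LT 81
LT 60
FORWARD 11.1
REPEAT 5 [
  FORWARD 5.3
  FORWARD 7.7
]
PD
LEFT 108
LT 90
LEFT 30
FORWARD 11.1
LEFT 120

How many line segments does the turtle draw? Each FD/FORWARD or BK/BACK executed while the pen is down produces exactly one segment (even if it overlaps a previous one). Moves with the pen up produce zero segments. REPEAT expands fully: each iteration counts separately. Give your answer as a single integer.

Answer: 14

Derivation:
Executing turtle program step by step:
Start: pos=(3,-3), heading=135, pen down
FD 7.5: (3,-3) -> (-2.303,2.303) [heading=135, draw]
FD 4.6: (-2.303,2.303) -> (-5.556,5.556) [heading=135, draw]
LT 15: heading 135 -> 150
LT 81: heading 150 -> 231
LT 60: heading 231 -> 291
FD 11.1: (-5.556,5.556) -> (-1.578,-4.807) [heading=291, draw]
REPEAT 5 [
  -- iteration 1/5 --
  FD 5.3: (-1.578,-4.807) -> (0.321,-9.755) [heading=291, draw]
  FD 7.7: (0.321,-9.755) -> (3.081,-16.943) [heading=291, draw]
  -- iteration 2/5 --
  FD 5.3: (3.081,-16.943) -> (4.98,-21.891) [heading=291, draw]
  FD 7.7: (4.98,-21.891) -> (7.739,-29.08) [heading=291, draw]
  -- iteration 3/5 --
  FD 5.3: (7.739,-29.08) -> (9.639,-34.028) [heading=291, draw]
  FD 7.7: (9.639,-34.028) -> (12.398,-41.216) [heading=291, draw]
  -- iteration 4/5 --
  FD 5.3: (12.398,-41.216) -> (14.298,-46.164) [heading=291, draw]
  FD 7.7: (14.298,-46.164) -> (17.057,-53.353) [heading=291, draw]
  -- iteration 5/5 --
  FD 5.3: (17.057,-53.353) -> (18.956,-58.301) [heading=291, draw]
  FD 7.7: (18.956,-58.301) -> (21.716,-65.489) [heading=291, draw]
]
PD: pen down
LT 108: heading 291 -> 39
LT 90: heading 39 -> 129
LT 30: heading 129 -> 159
FD 11.1: (21.716,-65.489) -> (11.353,-61.512) [heading=159, draw]
LT 120: heading 159 -> 279
Final: pos=(11.353,-61.512), heading=279, 14 segment(s) drawn
Segments drawn: 14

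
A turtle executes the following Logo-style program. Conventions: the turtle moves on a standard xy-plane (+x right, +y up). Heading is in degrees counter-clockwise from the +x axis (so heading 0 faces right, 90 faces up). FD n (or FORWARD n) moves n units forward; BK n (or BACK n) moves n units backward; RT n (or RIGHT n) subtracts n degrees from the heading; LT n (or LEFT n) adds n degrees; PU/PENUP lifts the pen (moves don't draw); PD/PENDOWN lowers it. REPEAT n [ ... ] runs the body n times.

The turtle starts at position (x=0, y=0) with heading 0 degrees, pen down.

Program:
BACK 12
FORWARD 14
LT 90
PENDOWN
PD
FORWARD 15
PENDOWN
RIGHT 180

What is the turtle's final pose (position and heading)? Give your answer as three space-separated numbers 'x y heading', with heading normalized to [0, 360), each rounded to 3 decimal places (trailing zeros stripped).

Executing turtle program step by step:
Start: pos=(0,0), heading=0, pen down
BK 12: (0,0) -> (-12,0) [heading=0, draw]
FD 14: (-12,0) -> (2,0) [heading=0, draw]
LT 90: heading 0 -> 90
PD: pen down
PD: pen down
FD 15: (2,0) -> (2,15) [heading=90, draw]
PD: pen down
RT 180: heading 90 -> 270
Final: pos=(2,15), heading=270, 3 segment(s) drawn

Answer: 2 15 270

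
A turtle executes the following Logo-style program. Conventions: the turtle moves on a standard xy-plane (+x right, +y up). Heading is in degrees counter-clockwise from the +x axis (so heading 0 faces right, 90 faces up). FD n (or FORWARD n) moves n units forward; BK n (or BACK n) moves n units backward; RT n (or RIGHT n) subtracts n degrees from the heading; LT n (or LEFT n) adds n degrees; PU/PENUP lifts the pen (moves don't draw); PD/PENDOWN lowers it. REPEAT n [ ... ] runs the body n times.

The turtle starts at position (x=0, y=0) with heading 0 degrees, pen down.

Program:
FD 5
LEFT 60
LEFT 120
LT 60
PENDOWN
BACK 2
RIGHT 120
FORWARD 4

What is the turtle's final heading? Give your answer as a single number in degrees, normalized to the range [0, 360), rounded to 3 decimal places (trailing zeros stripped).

Answer: 120

Derivation:
Executing turtle program step by step:
Start: pos=(0,0), heading=0, pen down
FD 5: (0,0) -> (5,0) [heading=0, draw]
LT 60: heading 0 -> 60
LT 120: heading 60 -> 180
LT 60: heading 180 -> 240
PD: pen down
BK 2: (5,0) -> (6,1.732) [heading=240, draw]
RT 120: heading 240 -> 120
FD 4: (6,1.732) -> (4,5.196) [heading=120, draw]
Final: pos=(4,5.196), heading=120, 3 segment(s) drawn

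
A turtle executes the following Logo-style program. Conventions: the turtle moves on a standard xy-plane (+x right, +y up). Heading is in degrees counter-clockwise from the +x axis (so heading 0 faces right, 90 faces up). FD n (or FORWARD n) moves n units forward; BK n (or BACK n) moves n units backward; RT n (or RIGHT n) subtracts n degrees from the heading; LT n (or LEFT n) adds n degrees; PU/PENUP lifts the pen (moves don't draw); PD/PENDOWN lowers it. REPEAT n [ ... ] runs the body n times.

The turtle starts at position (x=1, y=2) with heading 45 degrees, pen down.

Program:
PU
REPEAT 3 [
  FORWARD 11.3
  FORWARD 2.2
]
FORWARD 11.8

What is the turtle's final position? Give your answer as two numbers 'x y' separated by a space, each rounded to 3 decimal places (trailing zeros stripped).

Executing turtle program step by step:
Start: pos=(1,2), heading=45, pen down
PU: pen up
REPEAT 3 [
  -- iteration 1/3 --
  FD 11.3: (1,2) -> (8.99,9.99) [heading=45, move]
  FD 2.2: (8.99,9.99) -> (10.546,11.546) [heading=45, move]
  -- iteration 2/3 --
  FD 11.3: (10.546,11.546) -> (18.536,19.536) [heading=45, move]
  FD 2.2: (18.536,19.536) -> (20.092,21.092) [heading=45, move]
  -- iteration 3/3 --
  FD 11.3: (20.092,21.092) -> (28.082,29.082) [heading=45, move]
  FD 2.2: (28.082,29.082) -> (29.638,30.638) [heading=45, move]
]
FD 11.8: (29.638,30.638) -> (37.982,38.982) [heading=45, move]
Final: pos=(37.982,38.982), heading=45, 0 segment(s) drawn

Answer: 37.982 38.982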